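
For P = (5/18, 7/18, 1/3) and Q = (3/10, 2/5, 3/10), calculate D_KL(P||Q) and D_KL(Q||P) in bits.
D_KL(P||Q) = 0.0040, D_KL(Q||P) = 0.0040

KL divergence is not symmetric: D_KL(P||Q) ≠ D_KL(Q||P) in general.

D_KL(P||Q) = 0.0040 bits
D_KL(Q||P) = 0.0040 bits

In this case they happen to be equal (to 4 decimal places).

This asymmetry is why KL divergence is not a true distance metric.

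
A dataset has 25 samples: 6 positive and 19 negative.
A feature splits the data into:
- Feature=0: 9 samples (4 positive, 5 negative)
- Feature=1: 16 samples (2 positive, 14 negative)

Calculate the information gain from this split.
0.0904 bits

Information Gain = H(Y) - H(Y|Feature)

Before split:
P(positive) = 6/25 = 0.2400
H(Y) = 0.7950 bits

After split:
Feature=0: H = 0.9911 bits (weight = 9/25)
Feature=1: H = 0.5436 bits (weight = 16/25)
H(Y|Feature) = (9/25)×0.9911 + (16/25)×0.5436 = 0.7047 bits

Information Gain = 0.7950 - 0.7047 = 0.0904 bits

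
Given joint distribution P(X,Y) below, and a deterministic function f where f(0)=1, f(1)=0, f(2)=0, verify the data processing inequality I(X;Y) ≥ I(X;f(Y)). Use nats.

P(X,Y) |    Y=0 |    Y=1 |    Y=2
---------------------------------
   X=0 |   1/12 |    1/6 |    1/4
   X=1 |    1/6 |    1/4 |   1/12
I(X;Y) = 0.0662, I(X;f(Y)) = 0.0188, inequality holds: 0.0662 ≥ 0.0188

Data Processing Inequality: For any Markov chain X → Y → Z, we have I(X;Y) ≥ I(X;Z).

Here Z = f(Y) is a deterministic function of Y, forming X → Y → Z.

Original I(X;Y) = 0.0662 nats

After applying f:
P(X,Z) where Z=f(Y):
- P(X,Z=0) = P(X,Y=1) + P(X,Y=2)
- P(X,Z=1) = P(X,Y=0)

I(X;Z) = I(X;f(Y)) = 0.0188 nats

Verification: 0.0662 ≥ 0.0188 ✓

Information cannot be created by processing; the function f can only lose information about X.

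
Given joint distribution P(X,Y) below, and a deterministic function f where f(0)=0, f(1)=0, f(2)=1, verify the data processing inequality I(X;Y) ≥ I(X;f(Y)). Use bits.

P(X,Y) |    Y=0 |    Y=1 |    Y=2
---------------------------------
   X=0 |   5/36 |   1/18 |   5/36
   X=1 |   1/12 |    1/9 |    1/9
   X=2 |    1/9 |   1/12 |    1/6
I(X;Y) = 0.0285, I(X;f(Y)) = 0.0047, inequality holds: 0.0285 ≥ 0.0047

Data Processing Inequality: For any Markov chain X → Y → Z, we have I(X;Y) ≥ I(X;Z).

Here Z = f(Y) is a deterministic function of Y, forming X → Y → Z.

Original I(X;Y) = 0.0285 bits

After applying f:
P(X,Z) where Z=f(Y):
- P(X,Z=0) = P(X,Y=0) + P(X,Y=1)
- P(X,Z=1) = P(X,Y=2)

I(X;Z) = I(X;f(Y)) = 0.0047 bits

Verification: 0.0285 ≥ 0.0047 ✓

Information cannot be created by processing; the function f can only lose information about X.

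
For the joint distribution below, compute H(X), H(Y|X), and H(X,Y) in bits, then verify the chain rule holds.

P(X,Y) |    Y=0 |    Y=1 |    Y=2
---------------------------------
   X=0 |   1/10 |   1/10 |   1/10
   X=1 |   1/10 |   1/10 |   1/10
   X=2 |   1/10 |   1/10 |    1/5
H(X,Y) = 3.1219, H(X) = 1.5710, H(Y|X) = 1.5510 (all in bits)

Chain rule: H(X,Y) = H(X) + H(Y|X)

Left side — joint entropy directly:
H(X,Y) = -Σ p(x,y) log p(x,y) = 3.1219 bits

Right side — compute H(Y|X) from the conditional distributions:
P(X) = (3/10, 3/10, 2/5), so H(X) = 1.5710 bits
H(Y|X) = Σ_x P(X=x) · H(Y|X=x):
  P(Y|X=0) = (1/3, 1/3, 1/3), H(Y|X=0) = 1.5850, weight P(X=0) = 3/10
  P(Y|X=1) = (1/3, 1/3, 1/3), H(Y|X=1) = 1.5850, weight P(X=1) = 3/10
  P(Y|X=2) = (1/4, 1/4, 1/2), H(Y|X=2) = 1.5000, weight P(X=2) = 2/5
H(Y|X) = 1.5510 bits

H(X) + H(Y|X) = 1.5710 + 1.5510 = 3.1219 bits

Both sides equal 3.1219 bits. ✓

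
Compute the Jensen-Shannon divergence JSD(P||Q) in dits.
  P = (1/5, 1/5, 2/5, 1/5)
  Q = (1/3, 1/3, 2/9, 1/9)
0.0157 dits

Jensen-Shannon divergence is:
JSD(P||Q) = 0.5 × D_KL(P||M) + 0.5 × D_KL(Q||M)
where M = 0.5 × (P + Q) is the mixture distribution.

M = 0.5 × (1/5, 1/5, 2/5, 1/5) + 0.5 × (1/3, 1/3, 2/9, 1/9) = (4/15, 4/15, 0.311111, 0.155556)

D_KL(P||M) = 0.0155 dits
D_KL(Q||M) = 0.0159 dits

JSD(P||Q) = 0.5 × 0.0155 + 0.5 × 0.0159 = 0.0157 dits

Unlike KL divergence, JSD is symmetric and bounded: 0 ≤ JSD ≤ log(2).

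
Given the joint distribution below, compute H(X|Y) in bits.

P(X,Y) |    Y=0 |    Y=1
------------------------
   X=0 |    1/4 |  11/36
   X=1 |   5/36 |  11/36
0.9768 bits

Using the chain rule: H(X|Y) = H(X,Y) - H(Y)

First, compute H(X,Y) = 1.9409 bits

Marginal P(Y) = (7/18, 11/18)
H(Y) = 0.9641 bits

H(X|Y) = H(X,Y) - H(Y) = 1.9409 - 0.9641 = 0.9768 bits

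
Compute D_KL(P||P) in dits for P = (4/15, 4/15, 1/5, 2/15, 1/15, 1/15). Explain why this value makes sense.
0.0000 dits

KL divergence satisfies the Gibbs inequality: D_KL(P||Q) ≥ 0 for all distributions P, Q.

D_KL(P||Q) = Σ p(x) log(p(x)/q(x))
Each term is p(x) × log_10(p(x)/p(x)) = p(x) × log_10(1) = 0, so the sum is 0.
D_KL(P||Q) = 0.0000 dits

When P = Q, the KL divergence is exactly 0, as there is no 'divergence' between identical distributions.

This non-negativity is a fundamental property: relative entropy cannot be negative because it measures how different Q is from P.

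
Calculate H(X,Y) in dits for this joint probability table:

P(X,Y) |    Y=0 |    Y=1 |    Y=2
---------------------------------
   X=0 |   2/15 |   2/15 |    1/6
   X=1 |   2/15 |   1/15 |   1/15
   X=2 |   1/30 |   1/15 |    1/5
0.9040 dits

Joint entropy is H(X,Y) = -Σ_{x,y} p(x,y) log p(x,y).

Summing over all non-zero entries:
H(X,Y) = -[2/15·log_10(2/15) + 2/15·log_10(2/15) + 1/6·log_10(1/6) + 2/15·log_10(2/15) + 1/15·log_10(1/15) + 1/15·log_10(1/15) + 1/30·log_10(1/30) + 1/15·log_10(1/15) + 1/5·log_10(1/5)]
H(X,Y) = 0.9040 dits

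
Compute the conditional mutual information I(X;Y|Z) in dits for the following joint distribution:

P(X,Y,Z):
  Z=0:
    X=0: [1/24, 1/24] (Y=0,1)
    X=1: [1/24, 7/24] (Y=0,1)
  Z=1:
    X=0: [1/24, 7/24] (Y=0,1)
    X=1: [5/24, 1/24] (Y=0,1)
0.0805 dits

Conditional mutual information: I(X;Y|Z) = H(X|Z) + H(Y|Z) - H(X,Y|Z)

H(Z) = 0.2950
H(X,Z) = 0.5585 → H(X|Z) = 0.2636
H(Y,Z) = 0.5585 → H(Y|Z) = 0.2636
H(X,Y,Z) = 0.7416 → H(X,Y|Z) = 0.4466

I(X;Y|Z) = 0.2636 + 0.2636 - 0.4466 = 0.0805 dits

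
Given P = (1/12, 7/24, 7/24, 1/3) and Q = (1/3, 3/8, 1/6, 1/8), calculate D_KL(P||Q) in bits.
0.4347 bits

KL divergence: D_KL(P||Q) = Σ p(x) log(p(x)/q(x))

Computing term by term:
  x=0: 1/12 × log_2[(1/12)/(1/3)] = 1/12 × -2.0000 = -0.1667
  x=1: 7/24 × log_2[(7/24)/(3/8)] = 7/24 × -0.3626 = -0.1057
  x=2: 7/24 × log_2[(7/24)/(1/6)] = 7/24 × 0.8074 = 0.2355
  x=3: 1/3 × log_2[(1/3)/(1/8)] = 1/3 × 1.4150 = 0.4717

D_KL(P||Q) = 0.4347 bits

Note: KL divergence is always non-negative and equals 0 iff P = Q.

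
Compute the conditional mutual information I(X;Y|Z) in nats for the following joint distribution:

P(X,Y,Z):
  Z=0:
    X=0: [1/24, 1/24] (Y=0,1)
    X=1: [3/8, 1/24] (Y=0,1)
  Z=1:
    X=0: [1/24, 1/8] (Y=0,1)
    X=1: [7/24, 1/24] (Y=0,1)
0.1310 nats

Conditional mutual information: I(X;Y|Z) = H(X|Z) + H(Y|Z) - H(X,Y|Z)

H(Z) = 0.6931
H(X,Z) = 1.2367 → H(X|Z) = 0.5435
H(Y,Z) = 1.2367 → H(Y|Z) = 0.5435
H(X,Y,Z) = 1.6492 → H(X,Y|Z) = 0.9561

I(X;Y|Z) = 0.5435 + 0.5435 - 0.9561 = 0.1310 nats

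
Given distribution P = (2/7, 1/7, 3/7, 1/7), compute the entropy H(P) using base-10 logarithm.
0.5546 dits

Shannon entropy is H(X) = -Σ p(x) log p(x).

For P = (2/7, 1/7, 3/7, 1/7):
H = -2/7 × log_10(2/7) -1/7 × log_10(1/7) -3/7 × log_10(3/7) -1/7 × log_10(1/7)
H = 0.5546 dits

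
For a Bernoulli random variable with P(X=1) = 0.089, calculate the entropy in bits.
0.4331 bits

The binary entropy function is:
H(p) = -p log(p) - (1-p) log(1-p)

H(0.089) = -0.089 × log_2(0.089) - 0.911 × log_2(0.911)
H(0.089) = 0.4331 bits

Note: Binary entropy is maximized at p=0.5 (H=1 bit) and minimized at p=0 or p=1 (H=0).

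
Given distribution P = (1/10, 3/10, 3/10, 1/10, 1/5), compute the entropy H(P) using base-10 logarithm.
0.6535 dits

Shannon entropy is H(X) = -Σ p(x) log p(x).

For P = (1/10, 3/10, 3/10, 1/10, 1/5):
H = -1/10 × log_10(1/10) -3/10 × log_10(3/10) -3/10 × log_10(3/10) -1/10 × log_10(1/10) -1/5 × log_10(1/5)
H = 0.6535 dits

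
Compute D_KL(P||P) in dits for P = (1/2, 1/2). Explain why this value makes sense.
0.0000 dits

KL divergence satisfies the Gibbs inequality: D_KL(P||Q) ≥ 0 for all distributions P, Q.

D_KL(P||Q) = Σ p(x) log(p(x)/q(x))
Each term is p(x) × log_10(p(x)/p(x)) = p(x) × log_10(1) = 0, so the sum is 0.
D_KL(P||Q) = 0.0000 dits

When P = Q, the KL divergence is exactly 0, as there is no 'divergence' between identical distributions.

This non-negativity is a fundamental property: relative entropy cannot be negative because it measures how different Q is from P.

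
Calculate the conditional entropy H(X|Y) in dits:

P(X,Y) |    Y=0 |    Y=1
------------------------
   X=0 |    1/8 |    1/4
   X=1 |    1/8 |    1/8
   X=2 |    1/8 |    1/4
0.4653 dits

Using the chain rule: H(X|Y) = H(X,Y) - H(Y)

First, compute H(X,Y) = 0.7526 dits

Marginal P(Y) = (3/8, 5/8)
H(Y) = 0.2873 dits

H(X|Y) = H(X,Y) - H(Y) = 0.7526 - 0.2873 = 0.4653 dits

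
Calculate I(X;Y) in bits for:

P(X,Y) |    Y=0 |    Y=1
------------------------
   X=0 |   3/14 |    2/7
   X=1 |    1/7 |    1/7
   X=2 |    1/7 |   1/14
0.0249 bits

Mutual information: I(X;Y) = H(X) + H(Y) - H(X,Y)

Marginals:
P(X) = (1/2, 2/7, 3/14), H(X) = 1.4926 bits
P(Y) = (1/2, 1/2), H(Y) = 1.0000 bits

Joint entropy: H(X,Y) = 2.4677 bits

I(X;Y) = 1.4926 + 1.0000 - 2.4677 = 0.0249 bits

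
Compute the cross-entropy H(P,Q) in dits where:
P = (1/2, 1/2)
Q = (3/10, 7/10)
0.3389 dits

Cross-entropy: H(P,Q) = -Σ p(x) log q(x)

Alternatively: H(P,Q) = H(P) + D_KL(P||Q)
H(P) = 0.3010 dits
D_KL(P||Q) = 0.0379 dits

H(P,Q) = 0.3010 + 0.0379 = 0.3389 dits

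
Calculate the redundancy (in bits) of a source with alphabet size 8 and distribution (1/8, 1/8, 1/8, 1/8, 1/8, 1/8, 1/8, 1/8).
0.0000 bits

Redundancy measures how far a source is from maximum entropy:
R = H_max - H(X)

Maximum entropy for 8 symbols: H_max = log_2(8) = 3.0000 bits
Actual entropy: H(X) = 3.0000 bits
Redundancy: R = 3.0000 - 3.0000 = 0.0000 bits

This redundancy represents potential for compression: the source could be compressed by 0.0000 bits per symbol.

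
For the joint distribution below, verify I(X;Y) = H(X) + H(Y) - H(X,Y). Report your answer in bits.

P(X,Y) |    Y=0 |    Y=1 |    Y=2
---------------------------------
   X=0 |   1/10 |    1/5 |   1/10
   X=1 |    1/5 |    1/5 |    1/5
I(X;Y) = 0.0200 bits

Mutual information has multiple equivalent forms:
- I(X;Y) = H(X) - H(X|Y)
- I(X;Y) = H(Y) - H(Y|X)
- I(X;Y) = H(X) + H(Y) - H(X,Y)

Computing all quantities:
H(X) = 0.9710, H(Y) = 1.5710, H(X,Y) = 2.5219
H(X|Y) = 0.9510, H(Y|X) = 1.5510

Verification:
H(X) - H(X|Y) = 0.9710 - 0.9510 = 0.0200
H(Y) - H(Y|X) = 1.5710 - 1.5510 = 0.0200
H(X) + H(Y) - H(X,Y) = 0.9710 + 1.5710 - 2.5219 = 0.0200

All forms give I(X;Y) = 0.0200 bits. ✓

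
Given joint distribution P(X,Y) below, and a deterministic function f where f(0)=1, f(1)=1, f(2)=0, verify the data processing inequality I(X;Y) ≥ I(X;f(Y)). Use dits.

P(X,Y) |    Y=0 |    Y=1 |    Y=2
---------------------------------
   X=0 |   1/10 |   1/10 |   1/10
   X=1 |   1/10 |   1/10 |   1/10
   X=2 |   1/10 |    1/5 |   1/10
I(X;Y) = 0.0060, I(X;f(Y)) = 0.0017, inequality holds: 0.0060 ≥ 0.0017

Data Processing Inequality: For any Markov chain X → Y → Z, we have I(X;Y) ≥ I(X;Z).

Here Z = f(Y) is a deterministic function of Y, forming X → Y → Z.

Original I(X;Y) = 0.0060 dits

After applying f:
P(X,Z) where Z=f(Y):
- P(X,Z=0) = P(X,Y=2)
- P(X,Z=1) = P(X,Y=0) + P(X,Y=1)

I(X;Z) = I(X;f(Y)) = 0.0017 dits

Verification: 0.0060 ≥ 0.0017 ✓

Information cannot be created by processing; the function f can only lose information about X.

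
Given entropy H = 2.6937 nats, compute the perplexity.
14.7863

Perplexity is e^H (or exp(H) for natural log).

H = 2.6937 nats
Perplexity = e^2.6937 = 14.7863

Interpretation: The model's uncertainty is equivalent to choosing uniformly among 14.8 options.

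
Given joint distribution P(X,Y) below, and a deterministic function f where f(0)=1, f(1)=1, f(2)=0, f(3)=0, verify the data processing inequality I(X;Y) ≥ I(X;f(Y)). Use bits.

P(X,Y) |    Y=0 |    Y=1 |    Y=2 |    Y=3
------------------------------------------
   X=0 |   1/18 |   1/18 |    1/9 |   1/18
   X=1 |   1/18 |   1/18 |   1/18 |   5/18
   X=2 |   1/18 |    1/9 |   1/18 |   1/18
I(X;Y) = 0.1690, I(X;f(Y)) = 0.0641, inequality holds: 0.1690 ≥ 0.0641

Data Processing Inequality: For any Markov chain X → Y → Z, we have I(X;Y) ≥ I(X;Z).

Here Z = f(Y) is a deterministic function of Y, forming X → Y → Z.

Original I(X;Y) = 0.1690 bits

After applying f:
P(X,Z) where Z=f(Y):
- P(X,Z=0) = P(X,Y=2) + P(X,Y=3)
- P(X,Z=1) = P(X,Y=0) + P(X,Y=1)

I(X;Z) = I(X;f(Y)) = 0.0641 bits

Verification: 0.1690 ≥ 0.0641 ✓

Information cannot be created by processing; the function f can only lose information about X.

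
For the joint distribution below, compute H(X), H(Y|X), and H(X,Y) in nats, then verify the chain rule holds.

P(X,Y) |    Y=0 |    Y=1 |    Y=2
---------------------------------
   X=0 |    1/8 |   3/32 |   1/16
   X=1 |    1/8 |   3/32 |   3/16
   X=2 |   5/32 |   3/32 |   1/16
H(X,Y) = 2.1361, H(X) = 1.0862, H(Y|X) = 1.0499 (all in nats)

Chain rule: H(X,Y) = H(X) + H(Y|X)

Left side — joint entropy directly:
H(X,Y) = -Σ p(x,y) log p(x,y) = 2.1361 nats

Right side — compute H(Y|X) from the conditional distributions:
P(X) = (9/32, 13/32, 5/16), so H(X) = 1.0862 nats
H(Y|X) = Σ_x P(X=x) · H(Y|X=x):
  P(Y|X=0) = (4/9, 1/3, 2/9), H(Y|X=0) = 1.0609, weight P(X=0) = 9/32
  P(Y|X=1) = (4/13, 3/13, 6/13), H(Y|X=1) = 1.0579, weight P(X=1) = 13/32
  P(Y|X=2) = (1/2, 3/10, 1/5), H(Y|X=2) = 1.0297, weight P(X=2) = 5/16
H(Y|X) = 1.0499 nats

H(X) + H(Y|X) = 1.0862 + 1.0499 = 2.1361 nats

Both sides equal 2.1361 nats. ✓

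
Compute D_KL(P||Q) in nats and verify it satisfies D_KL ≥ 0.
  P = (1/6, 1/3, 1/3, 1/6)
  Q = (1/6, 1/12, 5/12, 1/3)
0.2722 nats

KL divergence satisfies the Gibbs inequality: D_KL(P||Q) ≥ 0 for all distributions P, Q.

D_KL(P||Q) = Σ p(x) log(p(x)/q(x))
Term by term:
  x=0: 1/6 × log_e[(1/6)/(1/6)] = 0.0000
  x=1: 1/3 × log_e[(1/3)/(1/12)] = 0.4621
  x=2: 1/3 × log_e[(1/3)/(5/12)] = -0.0744
  x=3: 1/6 × log_e[(1/6)/(1/3)] = -0.1155
D_KL(P||Q) = 0.2722 nats

D_KL(P||Q) = 0.2722 ≥ 0 ✓

This non-negativity is a fundamental property: relative entropy cannot be negative because it measures how different Q is from P.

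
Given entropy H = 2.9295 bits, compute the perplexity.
7.6185

Perplexity is 2^H (or exp(H) for natural log).

H = 2.9295 bits
Perplexity = 2^2.9295 = 7.6185

Interpretation: The model's uncertainty is equivalent to choosing uniformly among 7.6 options.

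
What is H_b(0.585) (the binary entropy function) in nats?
0.6786 nats

The binary entropy function is:
H(p) = -p log(p) - (1-p) log(1-p)

H(0.585) = -0.585 × log_e(0.585) - 0.415 × log_e(0.415)
H(0.585) = 0.6786 nats

Note: Binary entropy is maximized at p=0.5 (H=1 bit) and minimized at p=0 or p=1 (H=0).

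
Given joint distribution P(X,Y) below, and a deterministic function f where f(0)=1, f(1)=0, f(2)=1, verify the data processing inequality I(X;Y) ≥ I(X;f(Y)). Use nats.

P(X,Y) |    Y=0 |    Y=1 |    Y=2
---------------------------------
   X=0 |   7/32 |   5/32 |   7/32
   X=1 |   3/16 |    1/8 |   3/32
I(X;Y) = 0.0110, I(X;f(Y)) = 0.0012, inequality holds: 0.0110 ≥ 0.0012

Data Processing Inequality: For any Markov chain X → Y → Z, we have I(X;Y) ≥ I(X;Z).

Here Z = f(Y) is a deterministic function of Y, forming X → Y → Z.

Original I(X;Y) = 0.0110 nats

After applying f:
P(X,Z) where Z=f(Y):
- P(X,Z=0) = P(X,Y=1)
- P(X,Z=1) = P(X,Y=0) + P(X,Y=2)

I(X;Z) = I(X;f(Y)) = 0.0012 nats

Verification: 0.0110 ≥ 0.0012 ✓

Information cannot be created by processing; the function f can only lose information about X.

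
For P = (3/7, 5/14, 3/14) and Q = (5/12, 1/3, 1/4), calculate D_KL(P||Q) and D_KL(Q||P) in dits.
D_KL(P||Q) = 0.0016, D_KL(Q||P) = 0.0017

KL divergence is not symmetric: D_KL(P||Q) ≠ D_KL(Q||P) in general.

D_KL(P||Q) = 0.0016 dits
D_KL(Q||P) = 0.0017 dits

No, they are not equal!

This asymmetry is why KL divergence is not a true distance metric.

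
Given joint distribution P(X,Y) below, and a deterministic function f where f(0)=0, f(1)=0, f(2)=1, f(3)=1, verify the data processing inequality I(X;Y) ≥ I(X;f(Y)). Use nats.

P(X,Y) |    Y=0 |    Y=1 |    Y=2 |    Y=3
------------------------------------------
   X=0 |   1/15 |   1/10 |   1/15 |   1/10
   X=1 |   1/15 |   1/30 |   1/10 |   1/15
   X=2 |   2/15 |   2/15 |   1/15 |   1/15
I(X;Y) = 0.0446, I(X;f(Y)) = 0.0289, inequality holds: 0.0446 ≥ 0.0289

Data Processing Inequality: For any Markov chain X → Y → Z, we have I(X;Y) ≥ I(X;Z).

Here Z = f(Y) is a deterministic function of Y, forming X → Y → Z.

Original I(X;Y) = 0.0446 nats

After applying f:
P(X,Z) where Z=f(Y):
- P(X,Z=0) = P(X,Y=0) + P(X,Y=1)
- P(X,Z=1) = P(X,Y=2) + P(X,Y=3)

I(X;Z) = I(X;f(Y)) = 0.0289 nats

Verification: 0.0446 ≥ 0.0289 ✓

Information cannot be created by processing; the function f can only lose information about X.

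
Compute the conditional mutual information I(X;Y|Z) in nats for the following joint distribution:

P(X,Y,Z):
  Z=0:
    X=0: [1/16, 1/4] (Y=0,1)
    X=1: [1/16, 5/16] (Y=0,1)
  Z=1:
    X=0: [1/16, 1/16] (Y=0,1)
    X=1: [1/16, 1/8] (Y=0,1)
0.0050 nats

Conditional mutual information: I(X;Y|Z) = H(X|Z) + H(Y|Z) - H(X,Y|Z)

H(Z) = 0.6211
H(X,Z) = 1.3051 → H(X|Z) = 0.6840
H(Y,Z) = 1.1574 → H(Y|Z) = 0.5363
H(X,Y,Z) = 1.8364 → H(X,Y|Z) = 1.2153

I(X;Y|Z) = 0.6840 + 0.5363 - 1.2153 = 0.0050 nats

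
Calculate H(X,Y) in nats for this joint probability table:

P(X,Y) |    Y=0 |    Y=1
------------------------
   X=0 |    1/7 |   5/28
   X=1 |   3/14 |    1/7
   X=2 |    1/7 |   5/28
1.7793 nats

Joint entropy is H(X,Y) = -Σ_{x,y} p(x,y) log p(x,y).

Summing over all non-zero entries:
H(X,Y) = -[1/7·log_e(1/7) + 5/28·log_e(5/28) + 3/14·log_e(3/14) + 1/7·log_e(1/7) + 1/7·log_e(1/7) + 5/28·log_e(5/28)]
H(X,Y) = 1.7793 nats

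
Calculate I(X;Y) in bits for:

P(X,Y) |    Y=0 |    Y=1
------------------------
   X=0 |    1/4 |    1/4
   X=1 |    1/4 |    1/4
0.0000 bits

Mutual information: I(X;Y) = H(X) + H(Y) - H(X,Y)

Marginals:
P(X) = (1/2, 1/2), H(X) = 1.0000 bits
P(Y) = (1/2, 1/2), H(Y) = 1.0000 bits

Joint entropy: H(X,Y) = 2.0000 bits

I(X;Y) = 1.0000 + 1.0000 - 2.0000 = 0.0000 bits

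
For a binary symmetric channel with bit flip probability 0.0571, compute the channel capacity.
0.6842 bits

For a binary symmetric channel (BSC) with error probability p:
Capacity C = 1 - H(p) bits per symbol

where H(p) = -p log₂(p) - (1-p) log₂(1-p) is the binary entropy function.

H(0.0571) = 0.3158 bits
C = 1 - 0.3158 = 0.6842 bits per symbol

This means we can reliably transmit up to 0.6842 bits of information per channel use.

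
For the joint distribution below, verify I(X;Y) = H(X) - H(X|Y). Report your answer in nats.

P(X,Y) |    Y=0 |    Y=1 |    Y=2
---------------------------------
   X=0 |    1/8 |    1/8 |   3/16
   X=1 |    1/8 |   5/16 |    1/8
I(X;Y) = 0.0400 nats

Mutual information has multiple equivalent forms:
- I(X;Y) = H(X) - H(X|Y)
- I(X;Y) = H(Y) - H(Y|X)
- I(X;Y) = H(X) + H(Y) - H(X,Y)

Computing all quantities:
H(X) = 0.6853, H(Y) = 1.0717, H(X,Y) = 1.7171
H(X|Y) = 0.6453, H(Y|X) = 1.0318

Verification:
H(X) - H(X|Y) = 0.6853 - 0.6453 = 0.0400
H(Y) - H(Y|X) = 1.0717 - 1.0318 = 0.0400
H(X) + H(Y) - H(X,Y) = 0.6853 + 1.0717 - 1.7171 = 0.0400

All forms give I(X;Y) = 0.0400 nats. ✓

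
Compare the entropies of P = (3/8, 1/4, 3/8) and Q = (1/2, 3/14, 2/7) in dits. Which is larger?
P

Computing entropies in dits:
H(P) = 0.4700
H(Q) = 0.4493

Distribution P has higher entropy.

Intuition: The distribution closer to uniform (more spread out) has higher entropy.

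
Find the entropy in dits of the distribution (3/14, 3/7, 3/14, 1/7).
0.5651 dits

Shannon entropy is H(X) = -Σ p(x) log p(x).

For P = (3/14, 3/7, 3/14, 1/7):
H = -3/14 × log_10(3/14) -3/7 × log_10(3/7) -3/14 × log_10(3/14) -1/7 × log_10(1/7)
H = 0.5651 dits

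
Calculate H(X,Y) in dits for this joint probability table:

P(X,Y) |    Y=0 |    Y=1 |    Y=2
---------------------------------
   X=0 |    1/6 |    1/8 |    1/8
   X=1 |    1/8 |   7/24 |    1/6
0.7541 dits

Joint entropy is H(X,Y) = -Σ_{x,y} p(x,y) log p(x,y).

Summing over all non-zero entries:
H(X,Y) = -[1/6·log_10(1/6) + 1/8·log_10(1/8) + 1/8·log_10(1/8) + 1/8·log_10(1/8) + 7/24·log_10(7/24) + 1/6·log_10(1/6)]
H(X,Y) = 0.7541 dits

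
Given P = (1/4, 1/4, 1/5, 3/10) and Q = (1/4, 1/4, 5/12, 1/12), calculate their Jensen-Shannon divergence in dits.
0.0226 dits

Jensen-Shannon divergence is:
JSD(P||Q) = 0.5 × D_KL(P||M) + 0.5 × D_KL(Q||M)
where M = 0.5 × (P + Q) is the mixture distribution.

M = 0.5 × (1/4, 1/4, 1/5, 3/10) + 0.5 × (1/4, 1/4, 5/12, 1/12) = (1/4, 1/4, 0.308333, 0.191667)

D_KL(P||M) = 0.0208 dits
D_KL(Q||M) = 0.0243 dits

JSD(P||Q) = 0.5 × 0.0208 + 0.5 × 0.0243 = 0.0226 dits

Unlike KL divergence, JSD is symmetric and bounded: 0 ≤ JSD ≤ log(2).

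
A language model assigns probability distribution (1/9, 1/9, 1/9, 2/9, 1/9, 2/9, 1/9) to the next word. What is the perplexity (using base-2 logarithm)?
6.6138

Perplexity is 2^H (or exp(H) for natural log).

First, H = -Σ p log p = 2.7255 bits
Perplexity = 2^2.7255 = 6.6138

Interpretation: The model's uncertainty is equivalent to choosing uniformly among 6.6 options.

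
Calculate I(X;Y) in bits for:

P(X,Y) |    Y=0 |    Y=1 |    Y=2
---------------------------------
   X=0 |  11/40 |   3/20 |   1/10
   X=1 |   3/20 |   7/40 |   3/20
0.0338 bits

Mutual information: I(X;Y) = H(X) + H(Y) - H(X,Y)

Marginals:
P(X) = (21/40, 19/40), H(X) = 0.9982 bits
P(Y) = (17/40, 13/40, 1/4), H(Y) = 1.5516 bits

Joint entropy: H(X,Y) = 2.5161 bits

I(X;Y) = 0.9982 + 1.5516 - 2.5161 = 0.0338 bits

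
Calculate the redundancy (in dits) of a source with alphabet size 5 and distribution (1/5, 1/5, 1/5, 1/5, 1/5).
0.0000 dits

Redundancy measures how far a source is from maximum entropy:
R = H_max - H(X)

Maximum entropy for 5 symbols: H_max = log_10(5) = 0.6990 dits
Actual entropy: H(X) = 0.6990 dits
Redundancy: R = 0.6990 - 0.6990 = 0.0000 dits

This redundancy represents potential for compression: the source could be compressed by 0.0000 dits per symbol.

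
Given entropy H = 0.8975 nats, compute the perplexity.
2.4535

Perplexity is e^H (or exp(H) for natural log).

H = 0.8975 nats
Perplexity = e^0.8975 = 2.4535

Interpretation: The model's uncertainty is equivalent to choosing uniformly among 2.5 options.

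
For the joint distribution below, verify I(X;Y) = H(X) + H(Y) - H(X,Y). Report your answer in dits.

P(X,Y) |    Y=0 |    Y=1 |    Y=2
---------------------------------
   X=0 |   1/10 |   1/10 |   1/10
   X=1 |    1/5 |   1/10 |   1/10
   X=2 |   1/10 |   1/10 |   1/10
I(X;Y) = 0.0060 dits

Mutual information has multiple equivalent forms:
- I(X;Y) = H(X) - H(X|Y)
- I(X;Y) = H(Y) - H(Y|X)
- I(X;Y) = H(X) + H(Y) - H(X,Y)

Computing all quantities:
H(X) = 0.4729, H(Y) = 0.4729, H(X,Y) = 0.9398
H(X|Y) = 0.4669, H(Y|X) = 0.4669

Verification:
H(X) - H(X|Y) = 0.4729 - 0.4669 = 0.0060
H(Y) - H(Y|X) = 0.4729 - 0.4669 = 0.0060
H(X) + H(Y) - H(X,Y) = 0.4729 + 0.4729 - 0.9398 = 0.0060

All forms give I(X;Y) = 0.0060 dits. ✓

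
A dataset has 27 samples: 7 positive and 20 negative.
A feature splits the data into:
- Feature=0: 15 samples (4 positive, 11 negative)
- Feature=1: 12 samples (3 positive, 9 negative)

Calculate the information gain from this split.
0.0003 bits

Information Gain = H(Y) - H(Y|Feature)

Before split:
P(positive) = 7/27 = 0.2593
H(Y) = 0.8256 bits

After split:
Feature=0: H = 0.8366 bits (weight = 15/27)
Feature=1: H = 0.8113 bits (weight = 12/27)
H(Y|Feature) = (15/27)×0.8366 + (12/27)×0.8113 = 0.8254 bits

Information Gain = 0.8256 - 0.8254 = 0.0003 bits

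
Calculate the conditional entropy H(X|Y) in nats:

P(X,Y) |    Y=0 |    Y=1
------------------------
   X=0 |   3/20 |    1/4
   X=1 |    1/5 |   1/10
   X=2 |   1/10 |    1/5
1.0473 nats

Using the chain rule: H(X|Y) = H(X,Y) - H(Y)

First, compute H(X,Y) = 1.7354 nats

Marginal P(Y) = (9/20, 11/20)
H(Y) = 0.6881 nats

H(X|Y) = H(X,Y) - H(Y) = 1.7354 - 0.6881 = 1.0473 nats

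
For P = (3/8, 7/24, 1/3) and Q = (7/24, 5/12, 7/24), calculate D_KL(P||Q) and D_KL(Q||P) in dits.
D_KL(P||Q) = 0.0151, D_KL(Q||P) = 0.0158

KL divergence is not symmetric: D_KL(P||Q) ≠ D_KL(Q||P) in general.

D_KL(P||Q) = 0.0151 dits
D_KL(Q||P) = 0.0158 dits

No, they are not equal!

This asymmetry is why KL divergence is not a true distance metric.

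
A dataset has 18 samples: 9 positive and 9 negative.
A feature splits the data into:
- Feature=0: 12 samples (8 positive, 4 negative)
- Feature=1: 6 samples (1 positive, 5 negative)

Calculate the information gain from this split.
0.1711 bits

Information Gain = H(Y) - H(Y|Feature)

Before split:
P(positive) = 9/18 = 0.5000
H(Y) = 1.0000 bits

After split:
Feature=0: H = 0.9183 bits (weight = 12/18)
Feature=1: H = 0.6500 bits (weight = 6/18)
H(Y|Feature) = (12/18)×0.9183 + (6/18)×0.6500 = 0.8289 bits

Information Gain = 1.0000 - 0.8289 = 0.1711 bits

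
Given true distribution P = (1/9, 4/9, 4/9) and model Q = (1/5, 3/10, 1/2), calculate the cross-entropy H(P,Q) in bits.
1.4744 bits

Cross-entropy: H(P,Q) = -Σ p(x) log q(x)

Alternatively: H(P,Q) = H(P) + D_KL(P||Q)
H(P) = 1.3921 bits
D_KL(P||Q) = 0.0823 bits

H(P,Q) = 1.3921 + 0.0823 = 1.4744 bits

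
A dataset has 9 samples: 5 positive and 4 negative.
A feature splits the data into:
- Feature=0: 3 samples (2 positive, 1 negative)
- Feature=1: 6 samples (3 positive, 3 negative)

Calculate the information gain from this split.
0.0183 bits

Information Gain = H(Y) - H(Y|Feature)

Before split:
P(positive) = 5/9 = 0.5556
H(Y) = 0.9911 bits

After split:
Feature=0: H = 0.9183 bits (weight = 3/9)
Feature=1: H = 1.0000 bits (weight = 6/9)
H(Y|Feature) = (3/9)×0.9183 + (6/9)×1.0000 = 0.9728 bits

Information Gain = 0.9911 - 0.9728 = 0.0183 bits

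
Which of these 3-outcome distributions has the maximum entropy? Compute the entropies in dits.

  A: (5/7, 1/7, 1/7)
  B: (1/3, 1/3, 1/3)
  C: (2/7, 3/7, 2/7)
B

For a discrete distribution over n outcomes, entropy is maximized by the uniform distribution.

Computing entropies:
H(A) = 0.3458 dits
H(B) = 0.4771 dits
H(C) = 0.4686 dits

The uniform distribution (where all probabilities equal 1/3) achieves the maximum entropy of log_10(3) = 0.4771 dits.

Distribution B has the highest entropy.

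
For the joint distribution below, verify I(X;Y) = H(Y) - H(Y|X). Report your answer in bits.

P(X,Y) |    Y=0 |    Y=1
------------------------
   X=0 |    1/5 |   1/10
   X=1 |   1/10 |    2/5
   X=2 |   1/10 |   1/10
I(X;Y) = 0.1345 bits

Mutual information has multiple equivalent forms:
- I(X;Y) = H(X) - H(X|Y)
- I(X;Y) = H(Y) - H(Y|X)
- I(X;Y) = H(X) + H(Y) - H(X,Y)

Computing all quantities:
H(X) = 1.4855, H(Y) = 0.9710, H(X,Y) = 2.3219
H(X|Y) = 1.3510, H(Y|X) = 0.8365

Verification:
H(X) - H(X|Y) = 1.4855 - 1.3510 = 0.1345
H(Y) - H(Y|X) = 0.9710 - 0.8365 = 0.1345
H(X) + H(Y) - H(X,Y) = 1.4855 + 0.9710 - 2.3219 = 0.1345

All forms give I(X;Y) = 0.1345 bits. ✓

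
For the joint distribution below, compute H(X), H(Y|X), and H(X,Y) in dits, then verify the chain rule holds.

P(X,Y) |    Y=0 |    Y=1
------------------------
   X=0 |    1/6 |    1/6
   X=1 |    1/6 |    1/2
H(X,Y) = 0.5396, H(X) = 0.2764, H(Y|X) = 0.2632 (all in dits)

Chain rule: H(X,Y) = H(X) + H(Y|X)

Left side — joint entropy directly:
H(X,Y) = -Σ p(x,y) log p(x,y) = 0.5396 dits

Right side — compute H(Y|X) from the conditional distributions:
P(X) = (1/3, 2/3), so H(X) = 0.2764 dits
H(Y|X) = Σ_x P(X=x) · H(Y|X=x):
  P(Y|X=0) = (1/2, 1/2), H(Y|X=0) = 0.3010, weight P(X=0) = 1/3
  P(Y|X=1) = (1/4, 3/4), H(Y|X=1) = 0.2442, weight P(X=1) = 2/3
H(Y|X) = 0.2632 dits

H(X) + H(Y|X) = 0.2764 + 0.2632 = 0.5396 dits

Both sides equal 0.5396 dits. ✓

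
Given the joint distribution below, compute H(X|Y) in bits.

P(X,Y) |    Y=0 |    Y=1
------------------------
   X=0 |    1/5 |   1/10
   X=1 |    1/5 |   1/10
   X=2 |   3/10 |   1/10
1.5651 bits

Using the chain rule: H(X|Y) = H(X,Y) - H(Y)

First, compute H(X,Y) = 2.4464 bits

Marginal P(Y) = (7/10, 3/10)
H(Y) = 0.8813 bits

H(X|Y) = H(X,Y) - H(Y) = 2.4464 - 0.8813 = 1.5651 bits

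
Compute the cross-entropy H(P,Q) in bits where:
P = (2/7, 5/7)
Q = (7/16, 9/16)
0.9337 bits

Cross-entropy: H(P,Q) = -Σ p(x) log q(x)

Alternatively: H(P,Q) = H(P) + D_KL(P||Q)
H(P) = 0.8631 bits
D_KL(P||Q) = 0.0705 bits

H(P,Q) = 0.8631 + 0.0705 = 0.9337 bits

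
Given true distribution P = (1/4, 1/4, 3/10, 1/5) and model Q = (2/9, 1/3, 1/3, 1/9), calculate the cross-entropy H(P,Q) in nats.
1.4197 nats

Cross-entropy: H(P,Q) = -Σ p(x) log q(x)

Alternatively: H(P,Q) = H(P) + D_KL(P||Q)
H(P) = 1.3762 nats
D_KL(P||Q) = 0.0435 nats

H(P,Q) = 1.3762 + 0.0435 = 1.4197 nats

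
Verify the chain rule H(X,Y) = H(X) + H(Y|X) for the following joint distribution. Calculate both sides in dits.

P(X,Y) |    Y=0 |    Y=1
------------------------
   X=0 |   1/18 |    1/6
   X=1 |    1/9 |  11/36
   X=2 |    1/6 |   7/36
H(X,Y) = 0.7308, H(X) = 0.4633, H(Y|X) = 0.2675 (all in dits)

Chain rule: H(X,Y) = H(X) + H(Y|X)

Left side — joint entropy directly:
H(X,Y) = -Σ p(x,y) log p(x,y) = 0.7308 dits

Right side — compute H(Y|X) from the conditional distributions:
P(X) = (2/9, 5/12, 13/36), so H(X) = 0.4633 dits
H(Y|X) = Σ_x P(X=x) · H(Y|X=x):
  P(Y|X=0) = (1/4, 3/4), H(Y|X=0) = 0.2442, weight P(X=0) = 2/9
  P(Y|X=1) = (4/15, 11/15), H(Y|X=1) = 0.2519, weight P(X=1) = 5/12
  P(Y|X=2) = (6/13, 7/13), H(Y|X=2) = 0.2997, weight P(X=2) = 13/36
H(Y|X) = 0.2675 dits

H(X) + H(Y|X) = 0.4633 + 0.2675 = 0.7308 dits

Both sides equal 0.7308 dits. ✓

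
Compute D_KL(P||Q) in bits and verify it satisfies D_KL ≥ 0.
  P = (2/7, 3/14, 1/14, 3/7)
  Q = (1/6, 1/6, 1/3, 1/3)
0.2965 bits

KL divergence satisfies the Gibbs inequality: D_KL(P||Q) ≥ 0 for all distributions P, Q.

D_KL(P||Q) = Σ p(x) log(p(x)/q(x))
Term by term:
  x=0: 2/7 × log_2[(2/7)/(1/6)] = 0.2222
  x=1: 3/14 × log_2[(3/14)/(1/6)] = 0.0777
  x=2: 1/14 × log_2[(1/14)/(1/3)] = -0.1587
  x=3: 3/7 × log_2[(3/7)/(1/3)] = 0.1554
D_KL(P||Q) = 0.2965 bits

D_KL(P||Q) = 0.2965 ≥ 0 ✓

This non-negativity is a fundamental property: relative entropy cannot be negative because it measures how different Q is from P.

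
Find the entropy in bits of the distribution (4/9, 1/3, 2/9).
1.5305 bits

Shannon entropy is H(X) = -Σ p(x) log p(x).

For P = (4/9, 1/3, 2/9):
H = -4/9 × log_2(4/9) -1/3 × log_2(1/3) -2/9 × log_2(2/9)
H = 1.5305 bits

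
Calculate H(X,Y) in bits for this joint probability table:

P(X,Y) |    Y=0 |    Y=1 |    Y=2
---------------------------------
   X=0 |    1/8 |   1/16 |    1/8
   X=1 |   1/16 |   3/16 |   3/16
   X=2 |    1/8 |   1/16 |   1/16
3.0306 bits

Joint entropy is H(X,Y) = -Σ_{x,y} p(x,y) log p(x,y).

Summing over all non-zero entries:
H(X,Y) = -[1/8·log_2(1/8) + 1/16·log_2(1/16) + 1/8·log_2(1/8) + 1/16·log_2(1/16) + 3/16·log_2(3/16) + 3/16·log_2(3/16) + 1/8·log_2(1/8) + 1/16·log_2(1/16) + 1/16·log_2(1/16)]
H(X,Y) = 3.0306 bits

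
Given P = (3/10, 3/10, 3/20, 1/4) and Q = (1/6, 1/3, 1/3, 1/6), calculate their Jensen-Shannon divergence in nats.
0.0321 nats

Jensen-Shannon divergence is:
JSD(P||Q) = 0.5 × D_KL(P||M) + 0.5 × D_KL(Q||M)
where M = 0.5 × (P + Q) is the mixture distribution.

M = 0.5 × (3/10, 3/10, 3/20, 1/4) + 0.5 × (1/6, 1/3, 1/3, 1/6) = (7/30, 0.316667, 0.241667, 5/24)

D_KL(P||M) = 0.0332 nats
D_KL(Q||M) = 0.0310 nats

JSD(P||Q) = 0.5 × 0.0332 + 0.5 × 0.0310 = 0.0321 nats

Unlike KL divergence, JSD is symmetric and bounded: 0 ≤ JSD ≤ log(2).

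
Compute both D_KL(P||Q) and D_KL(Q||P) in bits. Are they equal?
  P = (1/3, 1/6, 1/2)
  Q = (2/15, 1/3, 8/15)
D_KL(P||Q) = 0.2274, D_KL(Q||P) = 0.2067

KL divergence is not symmetric: D_KL(P||Q) ≠ D_KL(Q||P) in general.

D_KL(P||Q) = 0.2274 bits
D_KL(Q||P) = 0.2067 bits

No, they are not equal!

This asymmetry is why KL divergence is not a true distance metric.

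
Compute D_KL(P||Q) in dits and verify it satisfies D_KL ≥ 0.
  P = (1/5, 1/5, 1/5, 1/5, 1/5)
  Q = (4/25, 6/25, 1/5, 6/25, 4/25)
0.0071 dits

KL divergence satisfies the Gibbs inequality: D_KL(P||Q) ≥ 0 for all distributions P, Q.

D_KL(P||Q) = Σ p(x) log(p(x)/q(x))
Term by term:
  x=0: 1/5 × log_10[(1/5)/(4/25)] = 0.0194
  x=1: 1/5 × log_10[(1/5)/(6/25)] = -0.0158
  x=2: 1/5 × log_10[(1/5)/(1/5)] = 0.0000
  x=3: 1/5 × log_10[(1/5)/(6/25)] = -0.0158
  x=4: 1/5 × log_10[(1/5)/(4/25)] = 0.0194
D_KL(P||Q) = 0.0071 dits

D_KL(P||Q) = 0.0071 ≥ 0 ✓

This non-negativity is a fundamental property: relative entropy cannot be negative because it measures how different Q is from P.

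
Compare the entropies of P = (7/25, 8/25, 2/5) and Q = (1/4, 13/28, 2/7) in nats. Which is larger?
P

Computing entropies in nats:
H(P) = 1.0876
H(Q) = 1.0607

Distribution P has higher entropy.

Intuition: The distribution closer to uniform (more spread out) has higher entropy.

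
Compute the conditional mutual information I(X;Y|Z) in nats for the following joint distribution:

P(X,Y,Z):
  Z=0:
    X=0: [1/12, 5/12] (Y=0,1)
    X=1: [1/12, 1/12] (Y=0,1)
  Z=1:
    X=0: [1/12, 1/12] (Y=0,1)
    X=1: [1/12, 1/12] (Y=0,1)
0.0341 nats

Conditional mutual information: I(X;Y|Z) = H(X|Z) + H(Y|Z) - H(X,Y|Z)

H(Z) = 0.6365
H(X,Z) = 1.2425 → H(X|Z) = 0.6059
H(Y,Z) = 1.2425 → H(Y|Z) = 0.6059
H(X,Y,Z) = 1.8143 → H(X,Y|Z) = 1.1778

I(X;Y|Z) = 0.6059 + 0.6059 - 1.1778 = 0.0341 nats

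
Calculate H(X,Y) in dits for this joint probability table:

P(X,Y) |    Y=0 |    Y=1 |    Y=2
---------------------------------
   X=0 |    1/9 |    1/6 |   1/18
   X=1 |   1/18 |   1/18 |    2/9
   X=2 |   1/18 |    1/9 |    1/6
0.8955 dits

Joint entropy is H(X,Y) = -Σ_{x,y} p(x,y) log p(x,y).

Summing over all non-zero entries:
H(X,Y) = -[1/9·log_10(1/9) + 1/6·log_10(1/6) + 1/18·log_10(1/18) + 1/18·log_10(1/18) + 1/18·log_10(1/18) + 2/9·log_10(2/9) + 1/18·log_10(1/18) + 1/9·log_10(1/9) + 1/6·log_10(1/6)]
H(X,Y) = 0.8955 dits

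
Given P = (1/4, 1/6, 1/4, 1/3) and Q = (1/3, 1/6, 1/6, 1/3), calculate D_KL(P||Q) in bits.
0.0425 bits

KL divergence: D_KL(P||Q) = Σ p(x) log(p(x)/q(x))

Computing term by term:
  x=0: 1/4 × log_2[(1/4)/(1/3)] = 1/4 × -0.4150 = -0.1038
  x=1: 1/6 × log_2[(1/6)/(1/6)] = 1/6 × 0.0000 = 0.0000
  x=2: 1/4 × log_2[(1/4)/(1/6)] = 1/4 × 0.5850 = 0.1462
  x=3: 1/3 × log_2[(1/3)/(1/3)] = 1/3 × 0.0000 = 0.0000

D_KL(P||Q) = 0.0425 bits

Note: KL divergence is always non-negative and equals 0 iff P = Q.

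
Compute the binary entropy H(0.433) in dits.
0.2971 dits

The binary entropy function is:
H(p) = -p log(p) - (1-p) log(1-p)

H(0.433) = -0.433 × log_10(0.433) - 0.567 × log_10(0.567)
H(0.433) = 0.2971 dits

Note: Binary entropy is maximized at p=0.5 (H=1 bit) and minimized at p=0 or p=1 (H=0).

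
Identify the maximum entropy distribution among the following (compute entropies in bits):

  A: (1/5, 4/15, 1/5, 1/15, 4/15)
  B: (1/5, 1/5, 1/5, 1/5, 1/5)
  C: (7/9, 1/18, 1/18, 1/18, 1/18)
B

For a discrete distribution over n outcomes, entropy is maximized by the uniform distribution.

Computing entropies:
H(A) = 2.2062 bits
H(B) = 2.3219 bits
H(C) = 1.2086 bits

The uniform distribution (where all probabilities equal 1/5) achieves the maximum entropy of log_2(5) = 2.3219 bits.

Distribution B has the highest entropy.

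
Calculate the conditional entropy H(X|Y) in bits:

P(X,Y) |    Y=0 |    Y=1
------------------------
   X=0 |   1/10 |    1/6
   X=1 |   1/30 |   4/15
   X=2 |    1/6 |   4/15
1.4931 bits

Using the chain rule: H(X|Y) = H(X,Y) - H(Y)

First, compute H(X,Y) = 2.3744 bits

Marginal P(Y) = (3/10, 7/10)
H(Y) = 0.8813 bits

H(X|Y) = H(X,Y) - H(Y) = 2.3744 - 0.8813 = 1.4931 bits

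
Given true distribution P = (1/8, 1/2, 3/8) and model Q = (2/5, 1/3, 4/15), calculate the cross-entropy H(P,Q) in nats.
1.1595 nats

Cross-entropy: H(P,Q) = -Σ p(x) log q(x)

Alternatively: H(P,Q) = H(P) + D_KL(P||Q)
H(P) = 0.9743 nats
D_KL(P||Q) = 0.1852 nats

H(P,Q) = 0.9743 + 0.1852 = 1.1595 nats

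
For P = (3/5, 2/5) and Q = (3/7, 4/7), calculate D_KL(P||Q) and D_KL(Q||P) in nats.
D_KL(P||Q) = 0.0592, D_KL(Q||P) = 0.0596

KL divergence is not symmetric: D_KL(P||Q) ≠ D_KL(Q||P) in general.

D_KL(P||Q) = 0.0592 nats
D_KL(Q||P) = 0.0596 nats

No, they are not equal!

This asymmetry is why KL divergence is not a true distance metric.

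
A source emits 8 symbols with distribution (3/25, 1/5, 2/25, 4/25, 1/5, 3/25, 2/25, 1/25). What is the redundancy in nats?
0.1007 nats

Redundancy measures how far a source is from maximum entropy:
R = H_max - H(X)

Maximum entropy for 8 symbols: H_max = log_e(8) = 2.0794 nats
Actual entropy: H(X) = 1.9787 nats
Redundancy: R = 2.0794 - 1.9787 = 0.1007 nats

This redundancy represents potential for compression: the source could be compressed by 0.1007 nats per symbol.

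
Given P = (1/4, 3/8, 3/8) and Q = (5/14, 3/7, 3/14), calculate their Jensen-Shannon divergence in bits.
0.0242 bits

Jensen-Shannon divergence is:
JSD(P||Q) = 0.5 × D_KL(P||M) + 0.5 × D_KL(Q||M)
where M = 0.5 × (P + Q) is the mixture distribution.

M = 0.5 × (1/4, 3/8, 3/8) + 0.5 × (5/14, 3/7, 3/14) = (0.303571, 0.401786, 0.294643)

D_KL(P||M) = 0.0231 bits
D_KL(Q||M) = 0.0252 bits

JSD(P||Q) = 0.5 × 0.0231 + 0.5 × 0.0252 = 0.0242 bits

Unlike KL divergence, JSD is symmetric and bounded: 0 ≤ JSD ≤ log(2).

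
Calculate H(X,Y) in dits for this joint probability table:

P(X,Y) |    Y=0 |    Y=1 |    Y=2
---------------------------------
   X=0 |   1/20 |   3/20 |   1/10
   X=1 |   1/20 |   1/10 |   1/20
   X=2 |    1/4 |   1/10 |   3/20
0.8928 dits

Joint entropy is H(X,Y) = -Σ_{x,y} p(x,y) log p(x,y).

Summing over all non-zero entries:
H(X,Y) = -[1/20·log_10(1/20) + 3/20·log_10(3/20) + 1/10·log_10(1/10) + 1/20·log_10(1/20) + 1/10·log_10(1/10) + 1/20·log_10(1/20) + 1/4·log_10(1/4) + 1/10·log_10(1/10) + 3/20·log_10(3/20)]
H(X,Y) = 0.8928 dits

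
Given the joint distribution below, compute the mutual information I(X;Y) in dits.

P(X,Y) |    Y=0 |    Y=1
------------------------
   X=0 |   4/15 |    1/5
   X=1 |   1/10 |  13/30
0.0352 dits

Mutual information: I(X;Y) = H(X) + H(Y) - H(X,Y)

Marginals:
P(X) = (7/15, 8/15), H(X) = 0.3001 dits
P(Y) = (11/30, 19/30), H(Y) = 0.2854 dits

Joint entropy: H(X,Y) = 0.5502 dits

I(X;Y) = 0.3001 + 0.2854 - 0.5502 = 0.0352 dits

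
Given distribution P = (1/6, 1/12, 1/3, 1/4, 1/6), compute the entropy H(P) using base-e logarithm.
1.5171 nats

Shannon entropy is H(X) = -Σ p(x) log p(x).

For P = (1/6, 1/12, 1/3, 1/4, 1/6):
H = -1/6 × log_e(1/6) -1/12 × log_e(1/12) -1/3 × log_e(1/3) -1/4 × log_e(1/4) -1/6 × log_e(1/6)
H = 1.5171 nats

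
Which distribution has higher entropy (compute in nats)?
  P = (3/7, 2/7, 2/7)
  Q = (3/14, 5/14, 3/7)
P

Computing entropies in nats:
H(P) = 1.0790
H(Q) = 1.0609

Distribution P has higher entropy.

Intuition: The distribution closer to uniform (more spread out) has higher entropy.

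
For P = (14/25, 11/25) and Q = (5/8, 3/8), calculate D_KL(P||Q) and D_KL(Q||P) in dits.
D_KL(P||Q) = 0.0038, D_KL(Q||P) = 0.0038

KL divergence is not symmetric: D_KL(P||Q) ≠ D_KL(Q||P) in general.

D_KL(P||Q) = 0.0038 dits
D_KL(Q||P) = 0.0038 dits

In this case they happen to be equal (to 4 decimal places).

This asymmetry is why KL divergence is not a true distance metric.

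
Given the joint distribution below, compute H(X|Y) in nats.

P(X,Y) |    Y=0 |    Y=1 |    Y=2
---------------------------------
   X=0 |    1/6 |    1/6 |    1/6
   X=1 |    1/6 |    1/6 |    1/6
0.6931 nats

Using the chain rule: H(X|Y) = H(X,Y) - H(Y)

First, compute H(X,Y) = 1.7918 nats

Marginal P(Y) = (1/3, 1/3, 1/3)
H(Y) = 1.0986 nats

H(X|Y) = H(X,Y) - H(Y) = 1.7918 - 1.0986 = 0.6931 nats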